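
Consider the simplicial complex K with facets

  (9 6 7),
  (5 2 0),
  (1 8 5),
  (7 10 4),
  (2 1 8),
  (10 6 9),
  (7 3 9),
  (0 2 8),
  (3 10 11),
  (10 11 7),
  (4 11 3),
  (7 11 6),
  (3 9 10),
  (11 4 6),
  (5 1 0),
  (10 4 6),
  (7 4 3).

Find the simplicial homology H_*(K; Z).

Order the vertices as 0 < 1 < 2 < 3 < 4 < 5 < 6 < 7 < 8 < 9 < 10 < 11. Listing each simplex with vertices in this order, K has dimension 2 with simplices:

  0-simplices (12): [0], [1], [2], [3], [4], [5], [6], [7], [8], [9], [10], [11]
  1-simplices (28): (28 of them)
  2-simplices (17): (17 of them)

giving chain groups C_0 ≅ Z^12, C_1 ≅ Z^28, C_2 ≅ Z^17.

Boundary ∂_1: C_1 → C_0 sends each edge [p,q] (with p < q) to q − p. For instance
  ∂[3,11] = [11] − [3].
As a 12×28 matrix over Z this has rank 10, with invariant factors (1,1,1,1,1,1,1,1,1,1).

Boundary ∂_2: C_2 → C_1 maps a triangle to the signed sum of its edges. For instance
  ∂[0,1,5] = [1,5] − [0,5] + [0,1],
  ∂[4,6,11] = [6,11] − [4,11] + [4,6].
The resulting 28×17 matrix has rank 17, and its Smith normal form has invariant factors (1,1,1,1,1,1,1,1,1,1,1,1,1,1,1,1,2).

Computing H_k = (kernel of ∂_k) / (image of ∂_{k+1}):

  H_0: rank C_0 − rank ∂_1 = 12 − 10 = 2, and the invariant factors of ∂_1 are all 1, so H_0 ≅ Z^2.
  H_1: rank ker ∂_1 − rank ∂_2 = (28 − 10) − 17 = 1, and ∂_2 has invariant factor 2 > 1, so H_1 ≅ Z ⊕ Z/2Z.
  H_2: rank ker ∂_2 − rank ∂_3 = (17 − 17) − 0 = 0, and there is no ∂_3, so H_2 ≅ 0.

As a check, the Euler characteristic is 12 − 28 + 17 = 1, which agrees with 2 − 1 + 0 = 1.
(K is a triangulation of the disjoint union of the Möbius band and the real projective plane RP^2.)

H_0 ≅ Z^2,  H_1 ≅ Z ⊕ Z/2Z,  H_2 = 0.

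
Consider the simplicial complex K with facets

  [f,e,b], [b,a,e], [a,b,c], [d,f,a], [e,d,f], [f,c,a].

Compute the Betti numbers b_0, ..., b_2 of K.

We work with the vertex ordering a < b < c < d < e < f. The simplices of K, each written with vertices in increasing order, are:

  0-simplices (6): a, b, c, d, e, f
  1-simplices (12): ab, ac, ad, ae, af, bc, be, bf, cf, de, df, ef
  2-simplices (6): abc, abe, acf, adf, bef, def

giving chain groups C_0 ≅ Z^6, C_1 ≅ Z^12, C_2 ≅ Z^6.

Boundary ∂_1: C_1 → C_0 sends each edge [p,q] (with p < q) to q − p. For instance
  ∂bf = f − b.
As a 6×12 matrix over Z this has rank 5, with invariant factors (1,1,1,1,1).

Boundary ∂_2: C_2 → C_1 maps a triangle to the signed sum of its edges. For instance
  ∂abc = bc − ac + ab,
  ∂def = ef − df + de.
This gives a 12×6 integer matrix of rank 6; reducing to Smith normal form yields diagonal entries (1,1,1,1,1,1).

Now H_k = ker ∂_k / im ∂_{k+1}, so:

  H_0: rank C_0 − rank ∂_1 = 6 − 5 = 1, and the invariant factors of ∂_1 are all 1, so H_0 = Z.
  H_1: rank ker ∂_1 − rank ∂_2 = (12 − 5) − 6 = 1, and the invariant factors of ∂_2 are all 1, so H_1 = Z.
  H_2: rank ker ∂_2 − rank ∂_3 = (6 − 6) − 0 = 0, and there is no ∂_3, so H_2 = 0.

Hence the Betti numbers are b_0 = 1, b_1 = 1, b_2 = 0.

b_0 = 1, b_1 = 1, b_2 = 0.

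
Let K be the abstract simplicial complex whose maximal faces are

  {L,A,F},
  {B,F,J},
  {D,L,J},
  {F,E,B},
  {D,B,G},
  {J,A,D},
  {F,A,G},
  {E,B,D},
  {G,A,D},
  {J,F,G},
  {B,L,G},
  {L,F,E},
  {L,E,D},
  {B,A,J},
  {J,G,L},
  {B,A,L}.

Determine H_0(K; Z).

H_0 = Z.

Order the vertices as A < B < D < E < F < G < J < L. Listing each simplex with vertices in this order, K has dimension 2 with simplices:

  0-simplices (8): A, B, D, E, F, G, J, L
  1-simplices (24): AB, AD, AF, AG, AJ, AL, BD, BE, BF, BG, BJ, BL, DE, DG, DJ, DL, EF, EL, FG, FJ, FL, GJ, GL, JL
  2-simplices (16): ABJ, ABL, ADG, ADJ, AFG, AFL, BDE, BDG, BEF, BFJ, BGL, DEL, DJL, EFL, FGJ, GJL

giving chain groups C_0 ≅ Z^8, C_1 ≅ Z^24, C_2 ≅ Z^16.

∂_1: C_1 → C_0 is given by ∂[p,q] = [q] − [p].
This gives a 8×24 integer matrix of rank 7; reducing to Smith normal form yields diagonal entries (1,1,1,1,1,1,1).

∂_2: C_2 → C_1 maps a triangle to the signed sum of its edges. For instance
  ∂ADG = DG − AG + AD,
  ∂BEF = EF − BF + BE.
The resulting 24×16 matrix has rank 15, and its Smith normal form has invariant factors (1,1,1,1,1,1,1,1,1,1,1,1,1,1,1).

From H_k ≅ ker(∂_k) / im(∂_{k+1}) we obtain:

  H_0: rank C_0 − rank ∂_1 = 8 − 7 = 1, and the invariant factors of ∂_1 are all 1, so H_0 ≅ Z.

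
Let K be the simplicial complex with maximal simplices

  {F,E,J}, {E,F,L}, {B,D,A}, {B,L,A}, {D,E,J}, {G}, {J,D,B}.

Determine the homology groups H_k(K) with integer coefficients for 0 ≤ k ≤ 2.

H_0 = Z^2,  H_1 = Z,  H_2 = 0.

Fix the vertex order A < B < D < E < F < G < J < L and write every simplex with vertices in increasing order. Then dim K = 2 and the simplices of K are:

  0-simplices (8): A, B, D, E, F, G, J, L
  1-simplices (13): AB, AD, AL, BD, BJ, BL, DE, DJ, EF, EJ, EL, FJ, FL
  2-simplices (6): ABD, ABL, BDJ, DEJ, EFJ, EFL

Hence C_0 ≅ Z^8, C_1 ≅ Z^13, C_2 ≅ Z^6.

∂_1: C_1 → C_0 sends each edge [p,q] (with p < q) to q − p. For instance
  ∂BD = D − B.
The 8×13 boundary matrix has rank 6 and Smith normal form diag(1,1,1,1,1,1).

∂_2: C_2 → C_1 maps a triangle to the signed sum of its edges. For instance
  ∂BDJ = DJ − BJ + BD,
  ∂ABD = BD − AD + AB.
As a 13×6 matrix over Z this has rank 6, with invariant factors (1,1,1,1,1,1).

Reading off H_k = ker ∂_k / im ∂_{k+1}:

  H_0: rank C_0 − rank ∂_1 = 8 − 6 = 2, and the invariant factors of ∂_1 are all 1, so H_0 = Z^2.
  H_1: rank ker ∂_1 − rank ∂_2 = (13 − 6) − 6 = 1, and the invariant factors of ∂_2 are all 1, so H_1 = Z.
  H_2: rank ker ∂_2 − rank ∂_3 = (6 − 6) − 0 = 0, and there is no ∂_3, so H_2 = 0.

As a check, the Euler characteristic is 8 − 13 + 6 = 1, which agrees with 2 − 1 + 0 = 1.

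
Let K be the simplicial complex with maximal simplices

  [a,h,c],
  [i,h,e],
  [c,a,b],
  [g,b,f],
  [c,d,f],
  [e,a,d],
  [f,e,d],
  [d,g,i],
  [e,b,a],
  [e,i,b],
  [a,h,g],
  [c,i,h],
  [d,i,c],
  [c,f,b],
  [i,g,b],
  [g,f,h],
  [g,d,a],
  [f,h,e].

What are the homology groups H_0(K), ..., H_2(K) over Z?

H_0 = Z,  H_1 = Z^2,  H_2 = Z.

Fix the vertex order a < b < c < d < e < f < g < h < i and write every simplex with vertices in increasing order. Then dim K = 2 and the simplices of K are:

  0-simplices (9): a, b, c, d, e, f, g, h, i
  1-simplices (27): ab, ac, ad, ae, ag, ah, bc, be, bf, bg, bi, cd, cf, ch, ci, de, df, dg, di, ef, eh, ei, fg, fh, gh, gi, hi
  2-simplices (18): abc, abe, ach, ade, adg, agh, bcf, bei, bfg, bgi, cdf, cdi, chi, def, dgi, efh, ehi, fgh

giving chain groups C_0 ≅ Z^9, C_1 ≅ Z^27, C_2 ≅ Z^18.

The boundary map ∂_1: C_1 → C_0 is given by ∂[p,q] = [q] − [p].
The 9×27 boundary matrix has rank 8 and Smith normal form diag(1,1,1,1,1,1,1,1).

∂_2: C_2 → C_1 maps a triangle to the signed sum of its edges. For instance
  ∂bcf = cf − bf + bc,
  ∂def = ef − df + de.
The 27×18 boundary matrix has rank 17 and Smith normal form diag(1,1,1,1,1,1,1,1,1,1,1,1,1,1,1,1,1).

Reading off H_k = ker ∂_k / im ∂_{k+1}:

  H_0: rank C_0 − rank ∂_1 = 9 − 8 = 1, and the invariant factors of ∂_1 are all 1, so H_0 = Z.
  H_1: rank ker ∂_1 − rank ∂_2 = (27 − 8) − 17 = 2, and the invariant factors of ∂_2 are all 1, so H_1 = Z^2.
  H_2: rank ker ∂_2 − rank ∂_3 = (18 − 17) − 0 = 1, and there is no ∂_3, so H_2 = Z.

(K is a triangulation of the torus T^2.)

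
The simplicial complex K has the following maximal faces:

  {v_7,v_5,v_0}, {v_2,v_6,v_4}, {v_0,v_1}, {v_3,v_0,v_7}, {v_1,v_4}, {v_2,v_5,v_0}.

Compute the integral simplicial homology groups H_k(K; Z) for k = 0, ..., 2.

H_0 ≅ Z,  H_1 ≅ Z,  H_2 = 0.

We work with the vertex ordering v_0 < v_1 < v_2 < v_3 < v_4 < v_5 < v_6 < v_7. The simplices of K, each written with vertices in increasing order, are:

  0-simplices (8): [v_0], [v_1], [v_2], [v_3], [v_4], [v_5], [v_6], [v_7]
  1-simplices (12): [v_0,v_1], [v_0,v_2], [v_0,v_3], [v_0,v_5], [v_0,v_7], [v_1,v_4], [v_2,v_4], [v_2,v_5], [v_2,v_6], [v_3,v_7], [v_4,v_6], [v_5,v_7]
  2-simplices (4): [v_0,v_2,v_5], [v_0,v_3,v_7], [v_0,v_5,v_7], [v_2,v_4,v_6]

giving chain groups C_0 ≅ Z^8, C_1 ≅ Z^12, C_2 ≅ Z^4.

∂_1: C_1 → C_0 maps an edge to its endpoints' difference, ∂[p,q] = q − p.
The 8×12 boundary matrix has rank 7 and Smith normal form diag(1,1,1,1,1,1,1).

Boundary ∂_2: C_2 → C_1 maps a triangle to the signed sum of its edges. For instance
  ∂[v_0,v_5,v_7] = [v_5,v_7] − [v_0,v_7] + [v_0,v_5],
  ∂[v_0,v_3,v_7] = [v_3,v_7] − [v_0,v_7] + [v_0,v_3].
The 12×4 boundary matrix has rank 4 and Smith normal form diag(1,1,1,1).

Computing H_k = (kernel of ∂_k) / (image of ∂_{k+1}):

  H_0: rank C_0 − rank ∂_1 = 8 − 7 = 1, and the invariant factors of ∂_1 are all 1, so H_0 ≅ Z.
  H_1: rank ker ∂_1 − rank ∂_2 = (12 − 7) − 4 = 1, and the invariant factors of ∂_2 are all 1, so H_1 ≅ Z.
  H_2: rank ker ∂_2 − rank ∂_3 = (4 − 4) − 0 = 0, and there is no ∂_3, so H_2 ≅ 0.

As a check, the Euler characteristic is 8 − 12 + 4 = 0, which agrees with 1 − 1 + 0 = 0.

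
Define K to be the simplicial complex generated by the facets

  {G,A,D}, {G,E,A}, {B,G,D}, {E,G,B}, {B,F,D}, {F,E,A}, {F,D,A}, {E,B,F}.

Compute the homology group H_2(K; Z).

H_2 ≅ Z.

We work with the vertex ordering A < B < D < E < F < G. The simplices of K, each written with vertices in increasing order, are:

  0-simplices (6): A, B, D, E, F, G
  1-simplices (12): AD, AE, AF, AG, BD, BE, BF, BG, DF, DG, EF, EG
  2-simplices (8): ADF, ADG, AEF, AEG, BDF, BDG, BEF, BEG

Hence C_0 ≅ Z^6, C_1 ≅ Z^12, C_2 ≅ Z^8.

The boundary map ∂_1: C_1 → C_0 is given by ∂[p,q] = [q] − [p]. For instance
  ∂EF = F − E.
The 6×12 boundary matrix has rank 5 and Smith normal form diag(1,1,1,1,1).

Boundary ∂_2: C_2 → C_1 sends each 2-simplex [p,q,r] to [q,r] − [p,r] + [p,q]. For instance
  ∂BDF = DF − BF + BD,
  ∂AEF = EF − AF + AE.
This gives a 12×8 integer matrix of rank 7; reducing to Smith normal form yields diagonal entries (1,1,1,1,1,1,1).

Reading off H_k = ker ∂_k / im ∂_{k+1}:

  H_2: rank ker ∂_2 − rank ∂_3 = (8 − 7) − 0 = 1, and there is no ∂_3, so H_2 ≅ Z.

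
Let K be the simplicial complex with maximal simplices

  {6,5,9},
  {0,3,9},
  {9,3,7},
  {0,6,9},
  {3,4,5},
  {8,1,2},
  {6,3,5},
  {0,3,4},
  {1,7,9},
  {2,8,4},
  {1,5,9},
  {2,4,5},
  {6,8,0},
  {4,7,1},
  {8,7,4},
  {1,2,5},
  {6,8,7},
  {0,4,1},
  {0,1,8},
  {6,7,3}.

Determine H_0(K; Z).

H_0 ≅ Z.

K has 10 vertices, 30 edges, 20 triangles.
rank ∂_0 = 0, rank ∂_1 = 9 ⇒ b_0 = 10 − 0 − 9 = 1; all invariant factors of ∂_1 are 1 so no torsion. So H_0 = Z.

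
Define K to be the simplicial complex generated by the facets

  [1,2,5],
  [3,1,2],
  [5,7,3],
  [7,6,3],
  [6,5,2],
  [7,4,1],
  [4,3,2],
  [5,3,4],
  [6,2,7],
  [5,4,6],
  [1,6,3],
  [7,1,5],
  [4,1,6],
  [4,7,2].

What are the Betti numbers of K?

Fix the vertex order 1 < 2 < 3 < 4 < 5 < 6 < 7 and write every simplex with vertices in increasing order. Then dim K = 2 and the simplices of K are:

  0-simplices (7): [1], [2], [3], [4], [5], [6], [7]
  1-simplices (21): [1,2], [1,3], [1,4], [1,5], [1,6], [1,7], [2,3], [2,4], [2,5], [2,6], [2,7], [3,4], [3,5], [3,6], [3,7], [4,5], [4,6], [4,7], [5,6], [5,7], [6,7]
  2-simplices (14): [1,2,3], [1,2,5], [1,3,6], [1,4,6], [1,4,7], [1,5,7], [2,3,4], [2,4,7], [2,5,6], [2,6,7], [3,4,5], [3,5,7], [3,6,7], [4,5,6]

so the chain groups are C_0 ≅ Z^7, C_1 ≅ Z^21, C_2 ≅ Z^14.

∂_1: C_1 → C_0 is given by ∂[p,q] = [q] − [p]. For instance
  ∂[2,3] = [3] − [2].
As a 7×21 matrix over Z this has rank 6, with invariant factors (1,1,1,1,1,1).

The boundary map ∂_2: C_2 → C_1 acts by ∂[p,q,r] = [q,r] − [p,r] + [p,q]. For instance
  ∂[2,6,7] = [6,7] − [2,7] + [2,6],
  ∂[2,5,6] = [5,6] − [2,6] + [2,5].
The resulting 21×14 matrix has rank 13, and its Smith normal form has invariant factors (1,1,1,1,1,1,1,1,1,1,1,1,1).

Computing H_k = (kernel of ∂_k) / (image of ∂_{k+1}):

  H_0: rank C_0 − rank ∂_1 = 7 − 6 = 1, and the invariant factors of ∂_1 are all 1, so H_0 = Z.
  H_1: rank ker ∂_1 − rank ∂_2 = (21 − 6) − 13 = 2, and the invariant factors of ∂_2 are all 1, so H_1 = Z^2.
  H_2: rank ker ∂_2 − rank ∂_3 = (14 − 13) − 0 = 1, and there is no ∂_3, so H_2 = Z.

Hence the Betti numbers are b_0 = 1, b_1 = 2, b_2 = 1.

b_0 = 1, b_1 = 2, b_2 = 1.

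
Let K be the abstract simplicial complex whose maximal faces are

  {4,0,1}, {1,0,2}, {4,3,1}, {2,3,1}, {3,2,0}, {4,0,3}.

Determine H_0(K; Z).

We work with the vertex ordering 0 < 1 < 2 < 3 < 4. The simplices of K, each written with vertices in increasing order, are:

  0-simplices (5): [0], [1], [2], [3], [4]
  1-simplices (9): [0,1], [0,2], [0,3], [0,4], [1,2], [1,3], [1,4], [2,3], [3,4]
  2-simplices (6): [0,1,2], [0,1,4], [0,2,3], [0,3,4], [1,2,3], [1,3,4]

Hence C_0 ≅ Z^5, C_1 ≅ Z^9, C_2 ≅ Z^6.

Boundary ∂_1: C_1 → C_0 maps an edge to its endpoints' difference, ∂[p,q] = q − p.
The resulting 5×9 matrix has rank 4, and its Smith normal form has invariant factors (1,1,1,1).

∂_2: C_2 → C_1 sends each 2-simplex [p,q,r] to [q,r] − [p,r] + [p,q]. For instance
  ∂[1,2,3] = [2,3] − [1,3] + [1,2],
  ∂[1,3,4] = [3,4] − [1,4] + [1,3].
The resulting 9×6 matrix has rank 5, and its Smith normal form has invariant factors (1,1,1,1,1).

From H_k ≅ ker(∂_k) / im(∂_{k+1}) we obtain:

  H_0: rank C_0 − rank ∂_1 = 5 − 4 = 1, and the invariant factors of ∂_1 are all 1, so H_0 ≅ Z.

H_0 ≅ Z.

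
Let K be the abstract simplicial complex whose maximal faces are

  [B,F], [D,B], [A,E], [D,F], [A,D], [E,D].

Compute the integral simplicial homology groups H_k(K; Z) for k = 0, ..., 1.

H_0 ≅ Z,  H_1 ≅ Z^2.

Order the vertices as A < B < D < E < F. Listing each simplex with vertices in this order, K has dimension 1 with simplices:

  0-simplices (5): A, B, D, E, F
  1-simplices (6): AD, AE, BD, BF, DE, DF

giving chain groups C_0 ≅ Z^5, C_1 ≅ Z^6.

∂_1: C_1 → C_0 maps an edge to its endpoints' difference, ∂[p,q] = q − p. For instance
  ∂BD = D − B.
As a 5×6 matrix over Z this has rank 4, with invariant factors (1,1,1,1).

Now H_k = ker ∂_k / im ∂_{k+1}, so:

  H_0: rank C_0 − rank ∂_1 = 5 − 4 = 1, and the invariant factors of ∂_1 are all 1, so H_0 ≅ Z.
  H_1: rank ker ∂_1 − rank ∂_2 = (6 − 4) − 0 = 2, and there is no ∂_2, so H_1 ≅ Z^2.

As a check, the Euler characteristic is 5 − 6 = -1, which agrees with 1 − 2 = -1.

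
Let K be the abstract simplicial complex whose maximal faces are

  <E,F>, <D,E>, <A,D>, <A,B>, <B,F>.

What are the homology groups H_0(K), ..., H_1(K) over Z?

Fix the vertex order A < B < D < E < F and write every simplex with vertices in increasing order. Then dim K = 1 and the simplices of K are:

  0-simplices (5): A, B, D, E, F
  1-simplices (5): AB, AD, BF, DE, EF

giving chain groups C_0 ≅ Z^5, C_1 ≅ Z^5.

The boundary map ∂_1: C_1 → C_0 maps an edge to its endpoints' difference, ∂[p,q] = q − p.
As a 5×5 matrix over Z this has rank 4, with invariant factors (1,1,1,1).

Reading off H_k = ker ∂_k / im ∂_{k+1}:

  H_0: rank C_0 − rank ∂_1 = 5 − 4 = 1, and the invariant factors of ∂_1 are all 1, so H_0 = Z.
  H_1: rank ker ∂_1 − rank ∂_2 = (5 − 4) − 0 = 1, and there is no ∂_2, so H_1 = Z.

As a check, the Euler characteristic is 5 − 5 = 0, which agrees with 1 − 1 = 0.

H_0 = Z,  H_1 = Z.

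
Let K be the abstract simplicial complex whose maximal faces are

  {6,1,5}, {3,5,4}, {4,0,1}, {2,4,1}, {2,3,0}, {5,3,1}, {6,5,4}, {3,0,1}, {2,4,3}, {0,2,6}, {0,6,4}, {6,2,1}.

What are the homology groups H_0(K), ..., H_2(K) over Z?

H_0 ≅ Z,  H_1 ≅ Z/2Z,  H_2 = 0.

Fix the vertex order 0 < 1 < 2 < 3 < 4 < 5 < 6 and write every simplex with vertices in increasing order. Then dim K = 2 and the simplices of K are:

  0-simplices (7): [0], [1], [2], [3], [4], [5], [6]
  1-simplices (18): [0,1], [0,2], [0,3], [0,4], [0,6], [1,2], [1,3], [1,4], [1,5], [1,6], [2,3], [2,4], [2,6], [3,4], [3,5], [4,5], [4,6], [5,6]
  2-simplices (12): [0,1,3], [0,1,4], [0,2,3], [0,2,6], [0,4,6], [1,2,4], [1,2,6], [1,3,5], [1,5,6], [2,3,4], [3,4,5], [4,5,6]

so the chain groups are C_0 ≅ Z^7, C_1 ≅ Z^18, C_2 ≅ Z^12.

Boundary ∂_1: C_1 → C_0 sends each edge [p,q] (with p < q) to q − p.
The 7×18 boundary matrix has rank 6 and Smith normal form diag(1,1,1,1,1,1).

Boundary ∂_2: C_2 → C_1 acts by ∂[p,q,r] = [q,r] − [p,r] + [p,q]. For instance
  ∂[0,1,4] = [1,4] − [0,4] + [0,1],
  ∂[0,2,6] = [2,6] − [0,6] + [0,2].
The resulting 18×12 matrix has rank 12, and its Smith normal form has invariant factors (1,1,1,1,1,1,1,1,1,1,1,2).

From H_k ≅ ker(∂_k) / im(∂_{k+1}) we obtain:

  H_0: rank C_0 − rank ∂_1 = 7 − 6 = 1, and the invariant factors of ∂_1 are all 1, so H_0 ≅ Z.
  H_1: rank ker ∂_1 − rank ∂_2 = (18 − 6) − 12 = 0, and ∂_2 has invariant factor 2 > 1, so H_1 ≅ Z/2Z.
  H_2: rank ker ∂_2 − rank ∂_3 = (12 − 12) − 0 = 0, and there is no ∂_3, so H_2 ≅ 0.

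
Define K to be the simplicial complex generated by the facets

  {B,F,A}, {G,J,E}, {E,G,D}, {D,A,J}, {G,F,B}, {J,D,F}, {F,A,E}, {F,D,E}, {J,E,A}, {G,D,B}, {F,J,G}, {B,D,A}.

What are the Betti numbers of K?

We work with the vertex ordering A < B < D < E < F < G < J. The simplices of K, each written with vertices in increasing order, are:

  0-simplices (7): A, B, D, E, F, G, J
  1-simplices (18): AB, AD, AE, AF, AJ, BD, BF, BG, DE, DF, DG, DJ, EF, EG, EJ, FG, FJ, GJ
  2-simplices (12): ABD, ABF, ADJ, AEF, AEJ, BDG, BFG, DEF, DEG, DFJ, EGJ, FGJ

Hence C_0 ≅ Z^7, C_1 ≅ Z^18, C_2 ≅ Z^12.

∂_1: C_1 → C_0 sends each edge [p,q] (with p < q) to q − p.
The resulting 7×18 matrix has rank 6, and its Smith normal form has invariant factors (1,1,1,1,1,1).

Boundary ∂_2: C_2 → C_1 maps a triangle to the signed sum of its edges. For instance
  ∂BFG = FG − BG + BF,
  ∂DEF = EF − DF + DE.
As a 18×12 matrix over Z this has rank 12, with invariant factors (1,1,1,1,1,1,1,1,1,1,1,2).

Reading off H_k = ker ∂_k / im ∂_{k+1}:

  H_0: rank C_0 − rank ∂_1 = 7 − 6 = 1, and the invariant factors of ∂_1 are all 1, so H_0 = Z.
  H_1: rank ker ∂_1 − rank ∂_2 = (18 − 6) − 12 = 0, and ∂_2 has invariant factor 2 > 1, so H_1 = Z_2.
  H_2: rank ker ∂_2 − rank ∂_3 = (12 − 12) − 0 = 0, and there is no ∂_3, so H_2 = 0.

As a check, the Euler characteristic is 7 − 18 + 12 = 1, which agrees with 1 − 0 + 0 = 1.
(K is a triangulation of the real projective plane RP^2.)

Hence the Betti numbers are b_0 = 1, b_1 = 0, b_2 = 0.

b_0 = 1, b_1 = 0, b_2 = 0.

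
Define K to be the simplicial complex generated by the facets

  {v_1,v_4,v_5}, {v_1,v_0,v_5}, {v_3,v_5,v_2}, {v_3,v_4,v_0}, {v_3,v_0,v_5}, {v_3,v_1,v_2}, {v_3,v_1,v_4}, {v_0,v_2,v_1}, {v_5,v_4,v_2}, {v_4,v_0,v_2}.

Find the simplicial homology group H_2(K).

H_2 ≅ 0.

Fix the vertex order v_0 < v_1 < v_2 < v_3 < v_4 < v_5 and write every simplex with vertices in increasing order. Then dim K = 2 and the simplices of K are:

  0-simplices (6): [v_0], [v_1], [v_2], [v_3], [v_4], [v_5]
  1-simplices (15): (15 of them)
  2-simplices (10): [v_0,v_1,v_2], [v_0,v_1,v_5], [v_0,v_2,v_4], [v_0,v_3,v_4], [v_0,v_3,v_5], [v_1,v_2,v_3], [v_1,v_3,v_4], [v_1,v_4,v_5], [v_2,v_3,v_5], [v_2,v_4,v_5]

Hence C_0 ≅ Z^6, C_1 ≅ Z^15, C_2 ≅ Z^10.

The boundary map ∂_1: C_1 → C_0 sends each edge [p,q] (with p < q) to q − p. For instance
  ∂[v_2,v_3] = [v_3] − [v_2].
As a 6×15 matrix over Z this has rank 5, with invariant factors (1,1,1,1,1).

Boundary ∂_2: C_2 → C_1 maps a triangle to the signed sum of its edges. For instance
  ∂[v_0,v_1,v_5] = [v_1,v_5] − [v_0,v_5] + [v_0,v_1],
  ∂[v_0,v_3,v_5] = [v_3,v_5] − [v_0,v_5] + [v_0,v_3].
This gives a 15×10 integer matrix of rank 10; reducing to Smith normal form yields diagonal entries (1,1,1,1,1,1,1,1,1,2).

Computing H_k = (kernel of ∂_k) / (image of ∂_{k+1}):

  H_2: rank ker ∂_2 − rank ∂_3 = (10 − 10) − 0 = 0, and there is no ∂_3, so H_2 ≅ 0.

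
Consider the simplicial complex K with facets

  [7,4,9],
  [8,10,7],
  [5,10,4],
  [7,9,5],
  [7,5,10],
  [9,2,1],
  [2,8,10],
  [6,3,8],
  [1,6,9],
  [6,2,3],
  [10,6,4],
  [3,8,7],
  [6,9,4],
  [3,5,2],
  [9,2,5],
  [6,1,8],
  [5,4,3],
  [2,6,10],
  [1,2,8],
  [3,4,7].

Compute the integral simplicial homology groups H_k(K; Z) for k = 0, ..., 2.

Fix the vertex order 1 < 2 < 3 < 4 < 5 < 6 < 7 < 8 < 9 < 10 and write every simplex with vertices in increasing order. Then dim K = 2 and the simplices of K are:

  0-simplices (10): [1], [2], [3], [4], [5], [6], [7], [8], [9], [10]
  1-simplices (30): (30 of them)
  2-simplices (20): (20 of them)

so the chain groups are C_0 ≅ Z^10, C_1 ≅ Z^30, C_2 ≅ Z^20.

∂_1: C_1 → C_0 is given by ∂[p,q] = [q] − [p]. For instance
  ∂[4,5] = [5] − [4].
As a 10×30 matrix over Z this has rank 9, with invariant factors (1,1,1,1,1,1,1,1,1).

Boundary ∂_2: C_2 → C_1 maps a triangle to the signed sum of its edges. For instance
  ∂[4,7,9] = [7,9] − [4,9] + [4,7],
  ∂[2,3,6] = [3,6] − [2,6] + [2,3].
As a 30×20 matrix over Z this has rank 20, with invariant factors (1,1,1,1,1,1,1,1,1,1,1,1,1,1,1,1,1,1,1,2).

Computing H_k = (kernel of ∂_k) / (image of ∂_{k+1}):

  H_0: rank C_0 − rank ∂_1 = 10 − 9 = 1, and the invariant factors of ∂_1 are all 1, so H_0 ≅ Z.
  H_1: rank ker ∂_1 − rank ∂_2 = (30 − 9) − 20 = 1, and ∂_2 has invariant factor 2 > 1, so H_1 ≅ Z ⊕ Z_2.
  H_2: rank ker ∂_2 − rank ∂_3 = (20 − 20) − 0 = 0, and there is no ∂_3, so H_2 ≅ 0.

H_0 ≅ Z,  H_1 ≅ Z ⊕ Z_2,  H_2 = 0.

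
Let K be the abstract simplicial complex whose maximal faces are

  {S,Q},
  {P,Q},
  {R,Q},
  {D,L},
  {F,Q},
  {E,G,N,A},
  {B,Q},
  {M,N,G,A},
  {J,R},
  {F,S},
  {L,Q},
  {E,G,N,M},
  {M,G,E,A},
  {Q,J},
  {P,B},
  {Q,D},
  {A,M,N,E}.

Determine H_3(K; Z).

H_3 ≅ Z.

Fix the vertex order A < B < D < E < F < G < J < L < M < N < P < Q < R < S and write every simplex with vertices in increasing order. Then dim K = 3 and the simplices of K are:

  0-simplices (14): A, B, D, E, F, G, J, L, M, N, P, Q, R, S
  1-simplices (22): AE, AG, AM, AN, BP, BQ, DL, DQ, EG, EM, EN, FQ, FS, GM, GN, JQ, JR, LQ, MN, PQ, QR, QS
  2-simplices (10): AEG, AEM, AEN, AGM, AGN, AMN, EGM, EGN, EMN, GMN
  3-simplices (5): AEGM, AEGN, AEMN, AGMN, EGMN

giving chain groups C_0 ≅ Z^14, C_1 ≅ Z^22, C_2 ≅ Z^10, C_3 ≅ Z^5.

∂_1: C_1 → C_0 sends each edge [p,q] (with p < q) to q − p. For instance
  ∂FQ = Q − F.
This gives a 14×22 integer matrix of rank 12; reducing to Smith normal form yields diagonal entries (1,1,1,1,1,1,1,1,1,1,1,1).

Boundary ∂_2: C_2 → C_1 acts by ∂[p,q,r] = [q,r] − [p,r] + [p,q]. For instance
  ∂EGN = GN − EN + EG,
  ∂EMN = MN − EN + EM.
The resulting 22×10 matrix has rank 6, and its Smith normal form has invariant factors (1,1,1,1,1,1).

∂_3: C_3 → C_2 sends each 3-simplex σ to the alternating sum Σ_i (−1)^i (σ with its i-th vertex removed). For instance
  ∂AGMN = GMN − AMN + AGN − AGM,
  ∂AEGN = EGN − AGN + AEN − AEG.
The 10×5 boundary matrix has rank 4 and Smith normal form diag(1,1,1,1).

Reading off H_k = ker ∂_k / im ∂_{k+1}:

  H_3: rank ker ∂_3 − rank ∂_4 = (5 − 4) − 0 = 1, and there is no ∂_4, so H_3 = Z.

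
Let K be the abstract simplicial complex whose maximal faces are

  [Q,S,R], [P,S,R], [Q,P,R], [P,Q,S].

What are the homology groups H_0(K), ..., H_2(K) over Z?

H_0 = Z,  H_1 = 0,  H_2 = Z.

Fix the vertex order P < Q < R < S and write every simplex with vertices in increasing order. Then dim K = 2 and the simplices of K are:

  0-simplices (4): P, Q, R, S
  1-simplices (6): PQ, PR, PS, QR, QS, RS
  2-simplices (4): PQR, PQS, PRS, QRS

so the chain groups are C_0 ≅ Z^4, C_1 ≅ Z^6, C_2 ≅ Z^4.

∂_1: C_1 → C_0 is given by ∂[p,q] = [q] − [p].
This gives a 4×6 integer matrix of rank 3; reducing to Smith normal form yields diagonal entries (1,1,1).

Boundary ∂_2: C_2 → C_1 sends each 2-simplex [p,q,r] to [q,r] − [p,r] + [p,q]. For instance
  ∂PRS = RS − PS + PR,
  ∂QRS = RS − QS + QR.
As a 6×4 matrix over Z this has rank 3, with invariant factors (1,1,1).

From H_k ≅ ker(∂_k) / im(∂_{k+1}) we obtain:

  H_0: rank C_0 − rank ∂_1 = 4 − 3 = 1, and the invariant factors of ∂_1 are all 1, so H_0 ≅ Z.
  H_1: rank ker ∂_1 − rank ∂_2 = (6 − 3) − 3 = 0, and the invariant factors of ∂_2 are all 1, so H_1 ≅ 0.
  H_2: rank ker ∂_2 − rank ∂_3 = (4 − 3) − 0 = 1, and there is no ∂_3, so H_2 ≅ Z.

(K is a triangulation of the 2-sphere S^2.)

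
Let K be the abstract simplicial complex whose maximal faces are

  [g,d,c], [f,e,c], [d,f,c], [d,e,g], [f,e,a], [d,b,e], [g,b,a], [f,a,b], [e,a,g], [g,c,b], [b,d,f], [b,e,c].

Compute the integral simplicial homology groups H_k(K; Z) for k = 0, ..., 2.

We work with the vertex ordering a < b < c < d < e < f < g. The simplices of K, each written with vertices in increasing order, are:

  0-simplices (7): a, b, c, d, e, f, g
  1-simplices (18): ab, ae, af, ag, bc, bd, be, bf, bg, cd, ce, cf, cg, de, df, dg, ef, eg
  2-simplices (12): abf, abg, aef, aeg, bce, bcg, bde, bdf, cdf, cdg, cef, deg

giving chain groups C_0 ≅ Z^7, C_1 ≅ Z^18, C_2 ≅ Z^12.

The boundary map ∂_1: C_1 → C_0 maps an edge to its endpoints' difference, ∂[p,q] = q − p. For instance
  ∂ae = e − a.
The 7×18 boundary matrix has rank 6 and Smith normal form diag(1,1,1,1,1,1).

∂_2: C_2 → C_1 acts by ∂[p,q,r] = [q,r] − [p,r] + [p,q]. For instance
  ∂cef = ef − cf + ce,
  ∂aef = ef − af + ae.
This gives a 18×12 integer matrix of rank 12; reducing to Smith normal form yields diagonal entries (1,1,1,1,1,1,1,1,1,1,1,2).

Now H_k = ker ∂_k / im ∂_{k+1}, so:

  H_0: rank C_0 − rank ∂_1 = 7 − 6 = 1, and the invariant factors of ∂_1 are all 1, so H_0 ≅ Z.
  H_1: rank ker ∂_1 − rank ∂_2 = (18 − 6) − 12 = 0, and ∂_2 has invariant factor 2 > 1, so H_1 ≅ Z/2Z.
  H_2: rank ker ∂_2 − rank ∂_3 = (12 − 12) − 0 = 0, and there is no ∂_3, so H_2 ≅ 0.

As a check, the Euler characteristic is 7 − 18 + 12 = 1, which agrees with 1 − 0 + 0 = 1.
(K is a triangulation of the real projective plane RP^2.)

H_0 ≅ Z,  H_1 ≅ Z/2Z,  H_2 = 0.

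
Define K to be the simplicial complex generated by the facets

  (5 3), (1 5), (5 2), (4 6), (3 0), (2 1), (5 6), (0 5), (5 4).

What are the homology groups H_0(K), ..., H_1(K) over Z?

H_0 = Z,  H_1 = Z^3.

K has 7 vertices, 9 edges.
rank ∂_0 = 0, rank ∂_1 = 6 ⇒ b_0 = 7 − 0 − 6 = 1; all invariant factors of ∂_1 are 1 so no torsion. So H_0 = Z.
rank ∂_1 = 6, rank ∂_2 = 0 ⇒ b_1 = 9 − 6 − 0 = 3. So H_1 = Z^3.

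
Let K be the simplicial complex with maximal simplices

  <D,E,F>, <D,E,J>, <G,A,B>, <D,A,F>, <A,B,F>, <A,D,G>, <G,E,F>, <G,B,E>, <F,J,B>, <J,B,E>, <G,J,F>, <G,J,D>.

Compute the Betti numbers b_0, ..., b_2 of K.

b_0 = 1, b_1 = 0, b_2 = 0.

Order the vertices as A < B < D < E < F < G < J. Listing each simplex with vertices in this order, K has dimension 2 with simplices:

  0-simplices (7): A, B, D, E, F, G, J
  1-simplices (18): AB, AD, AF, AG, BE, BF, BG, BJ, DE, DF, DG, DJ, EF, EG, EJ, FG, FJ, GJ
  2-simplices (12): ABF, ABG, ADF, ADG, BEG, BEJ, BFJ, DEF, DEJ, DGJ, EFG, FGJ

Hence C_0 ≅ Z^7, C_1 ≅ Z^18, C_2 ≅ Z^12.

∂_1: C_1 → C_0 maps an edge to its endpoints' difference, ∂[p,q] = q − p.
This gives a 7×18 integer matrix of rank 6; reducing to Smith normal form yields diagonal entries (1,1,1,1,1,1).

The boundary map ∂_2: C_2 → C_1 maps a triangle to the signed sum of its edges. For instance
  ∂BEJ = EJ − BJ + BE,
  ∂ABG = BG − AG + AB.
The 18×12 boundary matrix has rank 12 and Smith normal form diag(1,1,1,1,1,1,1,1,1,1,1,2).

Now H_k = ker ∂_k / im ∂_{k+1}, so:

  H_0: rank C_0 − rank ∂_1 = 7 − 6 = 1, and the invariant factors of ∂_1 are all 1, so H_0 ≅ Z.
  H_1: rank ker ∂_1 − rank ∂_2 = (18 − 6) − 12 = 0, and ∂_2 has invariant factor 2 > 1, so H_1 ≅ Z/2.
  H_2: rank ker ∂_2 − rank ∂_3 = (12 − 12) − 0 = 0, and there is no ∂_3, so H_2 ≅ 0.

(K is a triangulation of the real projective plane RP^2.)

Hence the Betti numbers are b_0 = 1, b_1 = 0, b_2 = 0.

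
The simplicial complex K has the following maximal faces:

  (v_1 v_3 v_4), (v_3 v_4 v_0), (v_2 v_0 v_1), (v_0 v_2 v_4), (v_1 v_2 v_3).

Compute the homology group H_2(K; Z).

H_2 ≅ 0.

Order the vertices as v_0 < v_1 < v_2 < v_3 < v_4. Listing each simplex with vertices in this order, K has dimension 2 with simplices:

  0-simplices (5): [v_0], [v_1], [v_2], [v_3], [v_4]
  1-simplices (10): [v_0,v_1], [v_0,v_2], [v_0,v_3], [v_0,v_4], [v_1,v_2], [v_1,v_3], [v_1,v_4], [v_2,v_3], [v_2,v_4], [v_3,v_4]
  2-simplices (5): [v_0,v_1,v_2], [v_0,v_2,v_4], [v_0,v_3,v_4], [v_1,v_2,v_3], [v_1,v_3,v_4]

so the chain groups are C_0 ≅ Z^5, C_1 ≅ Z^10, C_2 ≅ Z^5.

The boundary map ∂_1: C_1 → C_0 maps an edge to its endpoints' difference, ∂[p,q] = q − p.
The resulting 5×10 matrix has rank 4, and its Smith normal form has invariant factors (1,1,1,1).

∂_2: C_2 → C_1 acts by ∂[p,q,r] = [q,r] − [p,r] + [p,q]. For instance
  ∂[v_1,v_3,v_4] = [v_3,v_4] − [v_1,v_4] + [v_1,v_3],
  ∂[v_0,v_3,v_4] = [v_3,v_4] − [v_0,v_4] + [v_0,v_3].
This gives a 10×5 integer matrix of rank 5; reducing to Smith normal form yields diagonal entries (1,1,1,1,1).

Reading off H_k = ker ∂_k / im ∂_{k+1}:

  H_2: rank ker ∂_2 − rank ∂_3 = (5 − 5) − 0 = 0, and there is no ∂_3, so H_2 = 0.

(K is a triangulation of the Möbius band.)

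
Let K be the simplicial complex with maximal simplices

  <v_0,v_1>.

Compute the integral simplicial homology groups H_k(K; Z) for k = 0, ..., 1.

Order the vertices as v_0 < v_1. Listing each simplex with vertices in this order, K has dimension 1 with simplices:

  0-simplices (2): [v_0], [v_1]
  1-simplices (1): [v_0,v_1]

giving chain groups C_0 ≅ Z^2, C_1 ≅ Z^1.

The boundary map ∂_1: C_1 → C_0 sends each edge [p,q] (with p < q) to q − p. For instance
  ∂[v_0,v_1] = [v_1] − [v_0].
The resulting 2×1 matrix has rank 1, and its Smith normal form has invariant factors (1).

Computing H_k = (kernel of ∂_k) / (image of ∂_{k+1}):

  H_0: rank C_0 − rank ∂_1 = 2 − 1 = 1, and the invariant factors of ∂_1 are all 1, so H_0 = Z.
  H_1: rank ker ∂_1 − rank ∂_2 = (1 − 1) − 0 = 0, and there is no ∂_2, so H_1 = 0.

As a check, the Euler characteristic is 2 − 1 = 1, which agrees with 1 − 0 = 1.

H_0 = Z,  H_1 = 0.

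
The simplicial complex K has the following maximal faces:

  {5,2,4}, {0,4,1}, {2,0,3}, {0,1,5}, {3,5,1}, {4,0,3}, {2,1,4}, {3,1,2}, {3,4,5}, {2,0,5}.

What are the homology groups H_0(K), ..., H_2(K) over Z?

H_0 = Z,  H_1 = Z/2,  H_2 = 0.

K has 6 vertices, 15 edges, 10 triangles.
rank ∂_0 = 0, rank ∂_1 = 5 ⇒ b_0 = 6 − 0 − 5 = 1; all invariant factors of ∂_1 are 1 so no torsion. So H_0 = Z.
rank ∂_1 = 5, rank ∂_2 = 10 ⇒ b_1 = 15 − 5 − 10 = 0; ∂_2 has invariant factor(s) [2] giving torsion. So H_1 = Z/2.
rank ∂_2 = 10, rank ∂_3 = 0 ⇒ b_2 = 10 − 10 − 0 = 0. So H_2 = 0.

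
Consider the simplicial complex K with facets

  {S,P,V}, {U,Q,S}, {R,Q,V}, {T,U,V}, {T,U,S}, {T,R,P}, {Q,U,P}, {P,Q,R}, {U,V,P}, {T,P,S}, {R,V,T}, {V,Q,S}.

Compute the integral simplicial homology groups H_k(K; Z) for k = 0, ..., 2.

H_0 ≅ Z,  H_1 ≅ Z/2,  H_2 = 0.

K has 7 vertices, 18 edges, 12 triangles.
rank ∂_0 = 0, rank ∂_1 = 6 ⇒ b_0 = 7 − 0 − 6 = 1; all invariant factors of ∂_1 are 1 so no torsion. So H_0 ≅ Z.
rank ∂_1 = 6, rank ∂_2 = 12 ⇒ b_1 = 18 − 6 − 12 = 0; ∂_2 has invariant factor(s) [2] giving torsion. So H_1 ≅ Z/2.
rank ∂_2 = 12, rank ∂_3 = 0 ⇒ b_2 = 12 − 12 − 0 = 0. So H_2 ≅ 0.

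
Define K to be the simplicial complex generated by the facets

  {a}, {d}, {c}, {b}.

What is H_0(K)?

H_0 = Z^4.

Take the total order a < b < c < d on the vertex set. Then K (dimension 0) consists of the simplices:

  0-simplices (4): a, b, c, d

Hence C_0 ≅ Z^4.

Computing H_k = (kernel of ∂_k) / (image of ∂_{k+1}):

  H_0: rank C_0 − rank ∂_1 = 4 − 0 = 4, and there is no ∂_1, so H_0 = Z^4.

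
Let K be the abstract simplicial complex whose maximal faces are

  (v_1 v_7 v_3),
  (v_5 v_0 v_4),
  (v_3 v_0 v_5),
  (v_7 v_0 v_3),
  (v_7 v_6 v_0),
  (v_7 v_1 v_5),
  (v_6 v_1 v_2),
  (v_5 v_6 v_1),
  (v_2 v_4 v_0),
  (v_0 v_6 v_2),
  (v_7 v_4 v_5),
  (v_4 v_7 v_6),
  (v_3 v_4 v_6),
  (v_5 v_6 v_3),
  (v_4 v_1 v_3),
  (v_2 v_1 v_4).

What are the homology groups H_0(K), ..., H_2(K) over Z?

H_0 ≅ Z,  H_1 ≅ Z^2,  H_2 ≅ Z.

We work with the vertex ordering v_0 < v_1 < v_2 < v_3 < v_4 < v_5 < v_6 < v_7. The simplices of K, each written with vertices in increasing order, are:

  0-simplices (8): [v_0], [v_1], [v_2], [v_3], [v_4], [v_5], [v_6], [v_7]
  1-simplices (24): (24 of them)
  2-simplices (16): (16 of them)

so the chain groups are C_0 ≅ Z^8, C_1 ≅ Z^24, C_2 ≅ Z^16.

The boundary map ∂_1: C_1 → C_0 maps an edge to its endpoints' difference, ∂[p,q] = q − p.
As a 8×24 matrix over Z this has rank 7, with invariant factors (1,1,1,1,1,1,1).

Boundary ∂_2: C_2 → C_1 maps a triangle to the signed sum of its edges. For instance
  ∂[v_0,v_2,v_4] = [v_2,v_4] − [v_0,v_4] + [v_0,v_2],
  ∂[v_1,v_3,v_7] = [v_3,v_7] − [v_1,v_7] + [v_1,v_3].
As a 24×16 matrix over Z this has rank 15, with invariant factors (1,1,1,1,1,1,1,1,1,1,1,1,1,1,1).

From H_k ≅ ker(∂_k) / im(∂_{k+1}) we obtain:

  H_0: rank C_0 − rank ∂_1 = 8 − 7 = 1, and the invariant factors of ∂_1 are all 1, so H_0 = Z.
  H_1: rank ker ∂_1 − rank ∂_2 = (24 − 7) − 15 = 2, and the invariant factors of ∂_2 are all 1, so H_1 = Z^2.
  H_2: rank ker ∂_2 − rank ∂_3 = (16 − 15) − 0 = 1, and there is no ∂_3, so H_2 = Z.

(K is a triangulation of the torus T^2.)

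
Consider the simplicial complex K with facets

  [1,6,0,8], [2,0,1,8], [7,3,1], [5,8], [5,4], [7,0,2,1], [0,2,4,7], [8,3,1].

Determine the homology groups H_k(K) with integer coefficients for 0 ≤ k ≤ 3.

H_0 ≅ Z,  H_1 ≅ Z,  H_2 = 0,  H_3 = 0.

We work with the vertex ordering 0 < 1 < 2 < 3 < 4 < 5 < 6 < 7 < 8. The simplices of K, each written with vertices in increasing order, are:

  0-simplices (9): [0], [1], [2], [3], [4], [5], [6], [7], [8]
  1-simplices (20): [0,1], [0,2], [0,4], [0,6], [0,7], [0,8], [1,2], [1,3], [1,6], [1,7], [1,8], [2,4], [2,7], [2,8], [3,7], [3,8], [4,5], [4,7], [5,8], [6,8]
  2-simplices (15): [0,1,2], [0,1,6], [0,1,7], [0,1,8], [0,2,4], [0,2,7], [0,2,8], [0,4,7], [0,6,8], [1,2,7], [1,2,8], [1,3,7], [1,3,8], [1,6,8], [2,4,7]
  3-simplices (4): [0,1,2,7], [0,1,2,8], [0,1,6,8], [0,2,4,7]

giving chain groups C_0 ≅ Z^9, C_1 ≅ Z^20, C_2 ≅ Z^15, C_3 ≅ Z^4.

Boundary ∂_1: C_1 → C_0 is given by ∂[p,q] = [q] − [p].
The resulting 9×20 matrix has rank 8, and its Smith normal form has invariant factors (1,1,1,1,1,1,1,1).

∂_2: C_2 → C_1 maps a triangle to the signed sum of its edges. For instance
  ∂[1,3,8] = [3,8] − [1,8] + [1,3],
  ∂[1,2,7] = [2,7] − [1,7] + [1,2].
The 20×15 boundary matrix has rank 11 and Smith normal form diag(1,1,1,1,1,1,1,1,1,1,1).

The boundary map ∂_3: C_3 → C_2 sends each 3-simplex σ to the alternating sum Σ_i (−1)^i (σ with its i-th vertex removed). For instance
  ∂[0,1,6,8] = [1,6,8] − [0,6,8] + [0,1,8] − [0,1,6],
  ∂[0,1,2,8] = [1,2,8] − [0,2,8] + [0,1,8] − [0,1,2].
The 15×4 boundary matrix has rank 4 and Smith normal form diag(1,1,1,1).

Reading off H_k = ker ∂_k / im ∂_{k+1}:

  H_0: rank C_0 − rank ∂_1 = 9 − 8 = 1, and the invariant factors of ∂_1 are all 1, so H_0 ≅ Z.
  H_1: rank ker ∂_1 − rank ∂_2 = (20 − 8) − 11 = 1, and the invariant factors of ∂_2 are all 1, so H_1 ≅ Z.
  H_2: rank ker ∂_2 − rank ∂_3 = (15 − 11) − 4 = 0, and the invariant factors of ∂_3 are all 1, so H_2 ≅ 0.
  H_3: rank ker ∂_3 − rank ∂_4 = (4 − 4) − 0 = 0, and there is no ∂_4, so H_3 ≅ 0.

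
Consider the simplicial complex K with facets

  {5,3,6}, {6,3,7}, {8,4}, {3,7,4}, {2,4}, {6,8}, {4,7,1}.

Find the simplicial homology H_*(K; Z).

Fix the vertex order 1 < 2 < 3 < 4 < 5 < 6 < 7 < 8 and write every simplex with vertices in increasing order. Then dim K = 2 and the simplices of K are:

  0-simplices (8): [1], [2], [3], [4], [5], [6], [7], [8]
  1-simplices (12): [1,4], [1,7], [2,4], [3,4], [3,5], [3,6], [3,7], [4,7], [4,8], [5,6], [6,7], [6,8]
  2-simplices (4): [1,4,7], [3,4,7], [3,5,6], [3,6,7]

giving chain groups C_0 ≅ Z^8, C_1 ≅ Z^12, C_2 ≅ Z^4.

Boundary ∂_1: C_1 → C_0 is given by ∂[p,q] = [q] − [p].
The resulting 8×12 matrix has rank 7, and its Smith normal form has invariant factors (1,1,1,1,1,1,1).

The boundary map ∂_2: C_2 → C_1 acts by ∂[p,q,r] = [q,r] − [p,r] + [p,q]. For instance
  ∂[1,4,7] = [4,7] − [1,7] + [1,4],
  ∂[3,5,6] = [5,6] − [3,6] + [3,5].
The 12×4 boundary matrix has rank 4 and Smith normal form diag(1,1,1,1).

Computing H_k = (kernel of ∂_k) / (image of ∂_{k+1}):

  H_0: rank C_0 − rank ∂_1 = 8 − 7 = 1, and the invariant factors of ∂_1 are all 1, so H_0 ≅ Z.
  H_1: rank ker ∂_1 − rank ∂_2 = (12 − 7) − 4 = 1, and the invariant factors of ∂_2 are all 1, so H_1 ≅ Z.
  H_2: rank ker ∂_2 − rank ∂_3 = (4 − 4) − 0 = 0, and there is no ∂_3, so H_2 ≅ 0.

H_0 = Z,  H_1 = Z,  H_2 = 0.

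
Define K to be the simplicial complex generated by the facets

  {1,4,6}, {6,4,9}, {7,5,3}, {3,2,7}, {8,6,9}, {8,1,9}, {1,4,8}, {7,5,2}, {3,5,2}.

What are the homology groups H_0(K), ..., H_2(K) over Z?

H_0 ≅ Z^2,  H_1 ≅ Z,  H_2 ≅ Z.

Take the total order 1 < 2 < 3 < 4 < 5 < 6 < 7 < 8 < 9 on the vertex set. Then K (dimension 2) consists of the simplices:

  0-simplices (9): [1], [2], [3], [4], [5], [6], [7], [8], [9]
  1-simplices (16): [1,4], [1,6], [1,8], [1,9], [2,3], [2,5], [2,7], [3,5], [3,7], [4,6], [4,8], [4,9], [5,7], [6,8], [6,9], [8,9]
  2-simplices (9): [1,4,6], [1,4,8], [1,8,9], [2,3,5], [2,3,7], [2,5,7], [3,5,7], [4,6,9], [6,8,9]

so the chain groups are C_0 ≅ Z^9, C_1 ≅ Z^16, C_2 ≅ Z^9.

∂_1: C_1 → C_0 maps an edge to its endpoints' difference, ∂[p,q] = q − p. For instance
  ∂[6,8] = [8] − [6].
The resulting 9×16 matrix has rank 7, and its Smith normal form has invariant factors (1,1,1,1,1,1,1).

Boundary ∂_2: C_2 → C_1 acts by ∂[p,q,r] = [q,r] − [p,r] + [p,q]. For instance
  ∂[1,4,8] = [4,8] − [1,8] + [1,4],
  ∂[4,6,9] = [6,9] − [4,9] + [4,6].
The 16×9 boundary matrix has rank 8 and Smith normal form diag(1,1,1,1,1,1,1,1).

Computing H_k = (kernel of ∂_k) / (image of ∂_{k+1}):

  H_0: rank C_0 − rank ∂_1 = 9 − 7 = 2, and the invariant factors of ∂_1 are all 1, so H_0 ≅ Z^2.
  H_1: rank ker ∂_1 − rank ∂_2 = (16 − 7) − 8 = 1, and the invariant factors of ∂_2 are all 1, so H_1 ≅ Z.
  H_2: rank ker ∂_2 − rank ∂_3 = (9 − 8) − 0 = 1, and there is no ∂_3, so H_2 ≅ Z.

(K is a triangulation of the disjoint union of the Möbius band and the 2-sphere S^2.)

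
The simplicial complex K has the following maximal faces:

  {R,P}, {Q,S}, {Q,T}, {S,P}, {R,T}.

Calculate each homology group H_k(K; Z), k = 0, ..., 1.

H_0 ≅ Z,  H_1 ≅ Z.

Order the vertices as P < Q < R < S < T. Listing each simplex with vertices in this order, K has dimension 1 with simplices:

  0-simplices (5): P, Q, R, S, T
  1-simplices (5): PR, PS, QS, QT, RT

so the chain groups are C_0 ≅ Z^5, C_1 ≅ Z^5.

The boundary map ∂_1: C_1 → C_0 maps an edge to its endpoints' difference, ∂[p,q] = q − p. For instance
  ∂QS = S − Q.
The resulting 5×5 matrix has rank 4, and its Smith normal form has invariant factors (1,1,1,1).

From H_k ≅ ker(∂_k) / im(∂_{k+1}) we obtain:

  H_0: rank C_0 − rank ∂_1 = 5 − 4 = 1, and the invariant factors of ∂_1 are all 1, so H_0 ≅ Z.
  H_1: rank ker ∂_1 − rank ∂_2 = (5 − 4) − 0 = 1, and there is no ∂_2, so H_1 ≅ Z.

As a check, the Euler characteristic is 5 − 5 = 0, which agrees with 1 − 1 = 0.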